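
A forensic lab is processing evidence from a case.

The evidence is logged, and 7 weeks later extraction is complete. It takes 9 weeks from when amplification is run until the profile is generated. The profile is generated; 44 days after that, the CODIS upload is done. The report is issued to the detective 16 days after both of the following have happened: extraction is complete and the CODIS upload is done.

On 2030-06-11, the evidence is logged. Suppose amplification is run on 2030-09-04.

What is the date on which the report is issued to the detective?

2031-01-05

The evidence is logged: Jun 11, 2030.
Extraction is complete: Jun 11, 2030 + 7 weeks = Jul 30, 2030.
Amplification is run: Sep 4, 2030.
The profile is generated: Sep 4, 2030 + 9 weeks = Nov 6, 2030.
The CODIS upload is done: Nov 6, 2030 + 44 days = Dec 20, 2030.
Both prerequisites met — extraction is complete (Jul 30, 2030), the CODIS upload is done (Dec 20, 2030); the later is Dec 20, 2030.
The report is issued to the detective: Dec 20, 2030 + 16 days = Jan 5, 2031.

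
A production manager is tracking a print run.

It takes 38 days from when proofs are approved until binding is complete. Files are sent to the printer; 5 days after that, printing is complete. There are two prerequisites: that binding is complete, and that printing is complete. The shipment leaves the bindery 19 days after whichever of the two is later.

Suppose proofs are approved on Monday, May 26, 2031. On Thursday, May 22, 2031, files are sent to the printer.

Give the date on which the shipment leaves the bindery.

Proofs are approved: May 26, 2031.
Binding is complete: May 26, 2031 + 38 days = Jul 3, 2031.
Files are sent to the printer: May 22, 2031.
Printing is complete: May 22, 2031 + 5 days = May 27, 2031.
Both prerequisites met — binding is complete (Jul 3, 2031), printing is complete (May 27, 2031); the later is Jul 3, 2031.
The shipment leaves the bindery: Jul 3, 2031 + 19 days = Jul 22, 2031.

Tuesday, July 22, 2031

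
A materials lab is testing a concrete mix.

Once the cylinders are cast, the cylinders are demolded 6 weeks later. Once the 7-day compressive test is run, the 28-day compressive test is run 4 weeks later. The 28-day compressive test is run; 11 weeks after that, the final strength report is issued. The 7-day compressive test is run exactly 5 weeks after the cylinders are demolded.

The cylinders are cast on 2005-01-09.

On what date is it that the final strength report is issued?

The cylinders are cast: Jan 9, 2005.
The cylinders are demolded: Jan 9, 2005 + 6 weeks = Feb 20, 2005.
The 7-day compressive test is run: Feb 20, 2005 + 5 weeks = Mar 27, 2005.
The 28-day compressive test is run: Mar 27, 2005 + 4 weeks = Apr 24, 2005.
The final strength report is issued: Apr 24, 2005 + 11 weeks = Jul 10, 2005.

2005-07-10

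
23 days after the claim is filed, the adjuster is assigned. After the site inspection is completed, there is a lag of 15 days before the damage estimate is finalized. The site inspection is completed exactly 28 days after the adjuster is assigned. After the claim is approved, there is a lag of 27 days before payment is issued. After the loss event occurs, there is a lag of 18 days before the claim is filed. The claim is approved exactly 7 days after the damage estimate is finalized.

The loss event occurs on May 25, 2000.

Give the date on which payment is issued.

The loss event occurs: May 25, 2000.
The claim is filed: May 25, 2000 + 18 days = Jun 12, 2000.
The adjuster is assigned: Jun 12, 2000 + 23 days = Jul 5, 2000.
The site inspection is completed: Jul 5, 2000 + 28 days = Aug 2, 2000.
The damage estimate is finalized: Aug 2, 2000 + 15 days = Aug 17, 2000.
The claim is approved: Aug 17, 2000 + 7 days = Aug 24, 2000.
Payment is issued: Aug 24, 2000 + 27 days = Sep 20, 2000.

September 20, 2000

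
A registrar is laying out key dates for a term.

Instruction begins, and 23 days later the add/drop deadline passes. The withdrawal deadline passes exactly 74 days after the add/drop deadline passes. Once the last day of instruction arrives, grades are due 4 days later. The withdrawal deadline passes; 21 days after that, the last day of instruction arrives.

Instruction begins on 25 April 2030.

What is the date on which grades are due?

25 August 2030

Instruction begins: Apr 25, 2030.
The add/drop deadline passes: Apr 25, 2030 + 23 days = May 18, 2030.
The withdrawal deadline passes: May 18, 2030 + 74 days = Jul 31, 2030.
The last day of instruction arrives: Jul 31, 2030 + 21 days = Aug 21, 2030.
Grades are due: Aug 21, 2030 + 4 days = Aug 25, 2030.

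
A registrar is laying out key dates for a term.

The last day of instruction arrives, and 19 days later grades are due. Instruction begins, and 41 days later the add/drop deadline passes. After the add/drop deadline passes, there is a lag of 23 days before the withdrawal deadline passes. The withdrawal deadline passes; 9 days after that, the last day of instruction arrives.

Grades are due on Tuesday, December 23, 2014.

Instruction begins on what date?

Grades are due: Dec 23, 2014.
The last day of instruction arrives: Dec 23, 2014 − 19 days = Dec 4, 2014.
The withdrawal deadline passes: Dec 4, 2014 − 9 days = Nov 25, 2014.
The add/drop deadline passes: Nov 25, 2014 − 23 days = Nov 2, 2014.
Instruction begins: Nov 2, 2014 − 41 days = Sep 22, 2014.

Monday, September 22, 2014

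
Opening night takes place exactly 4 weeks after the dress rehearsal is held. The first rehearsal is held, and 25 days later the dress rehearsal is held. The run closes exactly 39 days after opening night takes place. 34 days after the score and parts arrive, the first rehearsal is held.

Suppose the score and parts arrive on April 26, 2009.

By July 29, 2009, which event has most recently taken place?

The score and parts arrive: Apr 26, 2009.
The first rehearsal is held: Apr 26, 2009 + 34 days = May 30, 2009.
The dress rehearsal is held: May 30, 2009 + 25 days = Jun 24, 2009.
Opening night takes place: Jun 24, 2009 + 4 weeks = Jul 22, 2009.
The run closes: Jul 22, 2009 + 39 days = Aug 30, 2009.
Jul 29, 2009 falls between when opening night takes place (Jul 22, 2009) and when the run closes (Aug 30, 2009).

Opening night takes place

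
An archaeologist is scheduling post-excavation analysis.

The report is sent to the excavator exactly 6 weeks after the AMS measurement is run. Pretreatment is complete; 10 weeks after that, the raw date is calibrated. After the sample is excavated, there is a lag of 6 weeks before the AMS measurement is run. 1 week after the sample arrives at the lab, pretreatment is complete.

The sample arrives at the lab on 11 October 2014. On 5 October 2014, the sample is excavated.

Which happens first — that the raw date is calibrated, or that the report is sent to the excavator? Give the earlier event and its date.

The sample arrives at the lab: Oct 11, 2014.
Pretreatment is complete: Oct 11, 2014 + 1 week = Oct 18, 2014.
The raw date is calibrated: Oct 18, 2014 + 10 weeks = Dec 27, 2014.
The sample is excavated: Oct 5, 2014.
The AMS measurement is run: Oct 5, 2014 + 6 weeks = Nov 16, 2014.
The report is sent to the excavator: Nov 16, 2014 + 6 weeks = Dec 28, 2014.
Comparing: the raw date is calibrated on Dec 27, 2014 vs the report is sent to the excavator on Dec 28, 2014. Earlier: the raw date is calibrated.

The raw date is calibrated — 27 December 2014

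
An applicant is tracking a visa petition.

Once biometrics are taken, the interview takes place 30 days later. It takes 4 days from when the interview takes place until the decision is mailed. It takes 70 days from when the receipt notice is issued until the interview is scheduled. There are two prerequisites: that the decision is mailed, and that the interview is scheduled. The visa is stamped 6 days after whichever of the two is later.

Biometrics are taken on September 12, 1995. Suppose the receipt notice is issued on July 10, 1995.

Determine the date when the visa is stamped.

October 22, 1995

Biometrics are taken: Sep 12, 1995.
The interview takes place: Sep 12, 1995 + 30 days = Oct 12, 1995.
The decision is mailed: Oct 12, 1995 + 4 days = Oct 16, 1995.
The receipt notice is issued: Jul 10, 1995.
The interview is scheduled: Jul 10, 1995 + 70 days = Sep 18, 1995.
Both prerequisites met — the decision is mailed (Oct 16, 1995), the interview is scheduled (Sep 18, 1995); the later is Oct 16, 1995.
The visa is stamped: Oct 16, 1995 + 6 days = Oct 22, 1995.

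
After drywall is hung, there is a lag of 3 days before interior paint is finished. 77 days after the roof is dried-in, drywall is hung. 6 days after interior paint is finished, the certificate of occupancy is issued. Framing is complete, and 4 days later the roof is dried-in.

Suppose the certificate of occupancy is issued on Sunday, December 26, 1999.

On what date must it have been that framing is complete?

The certificate of occupancy is issued: Dec 26, 1999.
Interior paint is finished: Dec 26, 1999 − 6 days = Dec 20, 1999.
Drywall is hung: Dec 20, 1999 − 3 days = Dec 17, 1999.
The roof is dried-in: Dec 17, 1999 − 77 days = Oct 1, 1999.
Framing is complete: Oct 1, 1999 − 4 days = Sep 27, 1999.

Monday, September 27, 1999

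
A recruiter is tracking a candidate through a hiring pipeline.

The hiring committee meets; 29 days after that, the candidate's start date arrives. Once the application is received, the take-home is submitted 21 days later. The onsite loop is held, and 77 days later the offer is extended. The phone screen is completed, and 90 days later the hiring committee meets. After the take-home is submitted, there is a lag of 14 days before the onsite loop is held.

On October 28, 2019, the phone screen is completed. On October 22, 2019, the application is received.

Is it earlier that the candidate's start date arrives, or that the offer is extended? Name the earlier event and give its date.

The phone screen is completed: Oct 28, 2019.
The hiring committee meets: Oct 28, 2019 + 90 days = Jan 26, 2020.
The candidate's start date arrives: Jan 26, 2020 + 29 days = Feb 24, 2020.
The application is received: Oct 22, 2019.
The take-home is submitted: Oct 22, 2019 + 21 days = Nov 12, 2019.
The onsite loop is held: Nov 12, 2019 + 14 days = Nov 26, 2019.
The offer is extended: Nov 26, 2019 + 77 days = Feb 11, 2020.
Comparing: the candidate's start date arrives on Feb 24, 2020 vs the offer is extended on Feb 11, 2020. Earlier: the offer is extended.

The offer is extended — February 11, 2020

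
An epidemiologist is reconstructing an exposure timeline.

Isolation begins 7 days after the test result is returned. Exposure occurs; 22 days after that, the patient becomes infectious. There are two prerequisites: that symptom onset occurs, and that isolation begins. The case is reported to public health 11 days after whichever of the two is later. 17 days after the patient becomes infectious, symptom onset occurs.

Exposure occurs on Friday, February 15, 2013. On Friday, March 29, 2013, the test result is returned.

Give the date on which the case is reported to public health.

Tuesday, April 16, 2013

Exposure occurs: Feb 15, 2013.
The patient becomes infectious: Feb 15, 2013 + 22 days = Mar 9, 2013.
Symptom onset occurs: Mar 9, 2013 + 17 days = Mar 26, 2013.
The test result is returned: Mar 29, 2013.
Isolation begins: Mar 29, 2013 + 7 days = Apr 5, 2013.
Both prerequisites met — symptom onset occurs (Mar 26, 2013), isolation begins (Apr 5, 2013); the later is Apr 5, 2013.
The case is reported to public health: Apr 5, 2013 + 11 days = Apr 16, 2013.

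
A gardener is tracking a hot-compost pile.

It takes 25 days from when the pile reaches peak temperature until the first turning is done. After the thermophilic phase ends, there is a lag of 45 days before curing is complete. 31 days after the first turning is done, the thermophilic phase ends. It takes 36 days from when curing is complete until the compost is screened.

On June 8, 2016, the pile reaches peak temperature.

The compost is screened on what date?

The pile reaches peak temperature: Jun 8, 2016.
The first turning is done: Jun 8, 2016 + 25 days = Jul 3, 2016.
The thermophilic phase ends: Jul 3, 2016 + 31 days = Aug 3, 2016.
Curing is complete: Aug 3, 2016 + 45 days = Sep 17, 2016.
The compost is screened: Sep 17, 2016 + 36 days = Oct 23, 2016.

October 23, 2016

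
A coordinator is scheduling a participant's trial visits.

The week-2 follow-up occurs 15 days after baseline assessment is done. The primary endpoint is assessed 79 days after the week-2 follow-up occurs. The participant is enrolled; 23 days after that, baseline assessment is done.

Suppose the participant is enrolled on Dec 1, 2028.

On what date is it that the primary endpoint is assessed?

Mar 28, 2029

The participant is enrolled: Dec 1, 2028.
Baseline assessment is done: Dec 1, 2028 + 23 days = Dec 24, 2028.
The week-2 follow-up occurs: Dec 24, 2028 + 15 days = Jan 8, 2029.
The primary endpoint is assessed: Jan 8, 2029 + 79 days = Mar 28, 2029.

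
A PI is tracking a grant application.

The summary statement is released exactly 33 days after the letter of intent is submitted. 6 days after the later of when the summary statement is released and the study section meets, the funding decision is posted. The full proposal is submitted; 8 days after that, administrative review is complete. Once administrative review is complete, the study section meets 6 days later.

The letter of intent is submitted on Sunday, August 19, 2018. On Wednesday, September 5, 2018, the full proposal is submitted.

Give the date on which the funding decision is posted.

Thursday, September 27, 2018

The letter of intent is submitted: Aug 19, 2018.
The summary statement is released: Aug 19, 2018 + 33 days = Sep 21, 2018.
The full proposal is submitted: Sep 5, 2018.
Administrative review is complete: Sep 5, 2018 + 8 days = Sep 13, 2018.
The study section meets: Sep 13, 2018 + 6 days = Sep 19, 2018.
Both prerequisites met — the summary statement is released (Sep 21, 2018), the study section meets (Sep 19, 2018); the later is Sep 21, 2018.
The funding decision is posted: Sep 21, 2018 + 6 days = Sep 27, 2018.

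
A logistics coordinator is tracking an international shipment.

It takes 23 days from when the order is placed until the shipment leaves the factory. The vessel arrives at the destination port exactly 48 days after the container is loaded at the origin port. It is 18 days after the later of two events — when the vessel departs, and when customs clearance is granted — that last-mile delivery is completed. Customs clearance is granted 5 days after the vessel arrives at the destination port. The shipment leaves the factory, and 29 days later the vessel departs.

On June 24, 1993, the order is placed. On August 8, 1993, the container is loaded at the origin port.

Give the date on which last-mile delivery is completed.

October 18, 1993

The order is placed: Jun 24, 1993.
The shipment leaves the factory: Jun 24, 1993 + 23 days = Jul 17, 1993.
The vessel departs: Jul 17, 1993 + 29 days = Aug 15, 1993.
The container is loaded at the origin port: Aug 8, 1993.
The vessel arrives at the destination port: Aug 8, 1993 + 48 days = Sep 25, 1993.
Customs clearance is granted: Sep 25, 1993 + 5 days = Sep 30, 1993.
Both prerequisites met — the vessel departs (Aug 15, 1993), customs clearance is granted (Sep 30, 1993); the later is Sep 30, 1993.
Last-mile delivery is completed: Sep 30, 1993 + 18 days = Oct 18, 1993.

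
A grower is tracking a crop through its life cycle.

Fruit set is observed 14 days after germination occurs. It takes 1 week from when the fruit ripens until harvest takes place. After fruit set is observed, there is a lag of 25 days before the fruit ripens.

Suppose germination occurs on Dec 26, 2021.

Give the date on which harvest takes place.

Germination occurs: Dec 26, 2021.
Fruit set is observed: Dec 26, 2021 + 14 days = Jan 9, 2022.
The fruit ripens: Jan 9, 2022 + 25 days = Feb 3, 2022.
Harvest takes place: Feb 3, 2022 + 1 week = Feb 10, 2022.

Feb 10, 2022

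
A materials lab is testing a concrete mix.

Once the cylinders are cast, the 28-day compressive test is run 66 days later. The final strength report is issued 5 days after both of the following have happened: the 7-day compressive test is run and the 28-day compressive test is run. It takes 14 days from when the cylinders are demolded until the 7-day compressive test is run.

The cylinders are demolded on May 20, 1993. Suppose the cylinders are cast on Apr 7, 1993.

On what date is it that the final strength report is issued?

Jun 17, 1993

The cylinders are demolded: May 20, 1993.
The 7-day compressive test is run: May 20, 1993 + 14 days = Jun 3, 1993.
The cylinders are cast: Apr 7, 1993.
The 28-day compressive test is run: Apr 7, 1993 + 66 days = Jun 12, 1993.
Both prerequisites met — the 7-day compressive test is run (Jun 3, 1993), the 28-day compressive test is run (Jun 12, 1993); the later is Jun 12, 1993.
The final strength report is issued: Jun 12, 1993 + 5 days = Jun 17, 1993.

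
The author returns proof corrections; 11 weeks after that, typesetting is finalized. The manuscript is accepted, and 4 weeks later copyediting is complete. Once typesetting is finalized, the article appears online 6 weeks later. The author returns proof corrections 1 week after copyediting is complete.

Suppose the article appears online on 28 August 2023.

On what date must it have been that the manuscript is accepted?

27 March 2023

The article appears online: Aug 28, 2023.
Typesetting is finalized: Aug 28, 2023 − 6 weeks = Jul 17, 2023.
The author returns proof corrections: Jul 17, 2023 − 11 weeks = May 1, 2023.
Copyediting is complete: May 1, 2023 − 1 week = Apr 24, 2023.
The manuscript is accepted: Apr 24, 2023 − 4 weeks = Mar 27, 2023.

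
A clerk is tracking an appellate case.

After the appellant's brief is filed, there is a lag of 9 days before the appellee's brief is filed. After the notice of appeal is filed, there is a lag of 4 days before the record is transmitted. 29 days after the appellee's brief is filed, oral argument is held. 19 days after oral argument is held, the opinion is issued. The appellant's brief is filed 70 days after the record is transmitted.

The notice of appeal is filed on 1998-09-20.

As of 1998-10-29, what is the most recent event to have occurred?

The record is transmitted

The notice of appeal is filed: Sep 20, 1998.
The record is transmitted: Sep 20, 1998 + 4 days = Sep 24, 1998.
The appellant's brief is filed: Sep 24, 1998 + 70 days = Dec 3, 1998.
The appellee's brief is filed: Dec 3, 1998 + 9 days = Dec 12, 1998.
Oral argument is held: Dec 12, 1998 + 29 days = Jan 10, 1999.
The opinion is issued: Jan 10, 1999 + 19 days = Jan 29, 1999.
Oct 29, 1998 falls between when the record is transmitted (Sep 24, 1998) and when the appellant's brief is filed (Dec 3, 1998).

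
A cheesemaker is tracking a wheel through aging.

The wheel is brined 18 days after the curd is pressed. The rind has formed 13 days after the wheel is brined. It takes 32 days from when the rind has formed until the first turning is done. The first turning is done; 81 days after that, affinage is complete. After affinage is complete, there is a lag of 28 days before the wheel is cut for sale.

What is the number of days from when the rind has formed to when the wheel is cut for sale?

141 days

Causal path: the rind has formed → the first turning is done → affinage is complete → the wheel is cut for sale.
Total delay along the path: 32 + 81 + 28 = 141 days.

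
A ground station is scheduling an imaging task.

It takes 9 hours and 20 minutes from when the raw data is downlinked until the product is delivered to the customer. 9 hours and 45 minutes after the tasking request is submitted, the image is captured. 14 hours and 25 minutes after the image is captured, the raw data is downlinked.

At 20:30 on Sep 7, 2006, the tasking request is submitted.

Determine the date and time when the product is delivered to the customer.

06:00 on Sep 9, 2006

The tasking request is submitted: 20:30 Sep 7, 2006.
The image is captured: 20:30 Sep 7, 2006 + 9h45m = 06:15 Sep 8, 2006.
The raw data is downlinked: 06:15 Sep 8, 2006 + 14h25m = 20:40 Sep 8, 2006.
The product is delivered to the customer: 20:40 Sep 8, 2006 + 9h20m = 06:00 Sep 9, 2006.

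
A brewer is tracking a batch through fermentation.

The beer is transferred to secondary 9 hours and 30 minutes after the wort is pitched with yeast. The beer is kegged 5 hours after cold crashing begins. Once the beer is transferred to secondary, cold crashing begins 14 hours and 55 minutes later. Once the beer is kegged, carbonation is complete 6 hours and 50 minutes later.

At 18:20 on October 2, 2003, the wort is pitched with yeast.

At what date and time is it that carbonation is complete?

The wort is pitched with yeast: 18:20 Oct 2, 2003.
The beer is transferred to secondary: 18:20 Oct 2, 2003 + 9h30m = 03:50 Oct 3, 2003.
Cold crashing begins: 03:50 Oct 3, 2003 + 14h55m = 18:45 Oct 3, 2003.
The beer is kegged: 18:45 Oct 3, 2003 + 5h = 23:45 Oct 3, 2003.
Carbonation is complete: 23:45 Oct 3, 2003 + 6h50m = 06:35 Oct 4, 2003.

06:35 on October 4, 2003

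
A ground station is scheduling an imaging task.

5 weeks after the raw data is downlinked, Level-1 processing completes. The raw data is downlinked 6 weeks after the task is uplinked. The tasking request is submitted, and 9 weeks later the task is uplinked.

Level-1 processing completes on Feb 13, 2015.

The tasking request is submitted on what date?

Level-1 processing completes: Feb 13, 2015.
The raw data is downlinked: Feb 13, 2015 − 5 weeks = Jan 9, 2015.
The task is uplinked: Jan 9, 2015 − 6 weeks = Nov 28, 2014.
The tasking request is submitted: Nov 28, 2014 − 9 weeks = Sep 26, 2014.

Sep 26, 2014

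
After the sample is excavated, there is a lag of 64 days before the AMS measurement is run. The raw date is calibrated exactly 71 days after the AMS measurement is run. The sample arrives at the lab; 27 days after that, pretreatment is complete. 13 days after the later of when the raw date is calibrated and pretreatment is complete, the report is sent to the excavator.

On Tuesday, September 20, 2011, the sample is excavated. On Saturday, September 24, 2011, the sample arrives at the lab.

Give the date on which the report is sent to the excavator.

Wednesday, February 15, 2012

The sample is excavated: Sep 20, 2011.
The AMS measurement is run: Sep 20, 2011 + 64 days = Nov 23, 2011.
The raw date is calibrated: Nov 23, 2011 + 71 days = Feb 2, 2012.
The sample arrives at the lab: Sep 24, 2011.
Pretreatment is complete: Sep 24, 2011 + 27 days = Oct 21, 2011.
Both prerequisites met — the raw date is calibrated (Feb 2, 2012), pretreatment is complete (Oct 21, 2011); the later is Feb 2, 2012.
The report is sent to the excavator: Feb 2, 2012 + 13 days = Feb 15, 2012.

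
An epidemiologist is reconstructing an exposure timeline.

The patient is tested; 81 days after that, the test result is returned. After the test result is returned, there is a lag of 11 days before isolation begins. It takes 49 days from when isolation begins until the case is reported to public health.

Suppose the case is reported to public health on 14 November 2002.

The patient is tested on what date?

The case is reported to public health: Nov 14, 2002.
Isolation begins: Nov 14, 2002 − 49 days = Sep 26, 2002.
The test result is returned: Sep 26, 2002 − 11 days = Sep 15, 2002.
The patient is tested: Sep 15, 2002 − 81 days = Jun 26, 2002.

26 June 2002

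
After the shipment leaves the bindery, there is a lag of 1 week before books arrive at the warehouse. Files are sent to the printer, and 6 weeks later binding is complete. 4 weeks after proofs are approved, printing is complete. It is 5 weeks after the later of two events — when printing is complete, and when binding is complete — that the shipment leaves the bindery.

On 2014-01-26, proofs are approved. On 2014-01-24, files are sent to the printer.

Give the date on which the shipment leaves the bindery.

Proofs are approved: Jan 26, 2014.
Printing is complete: Jan 26, 2014 + 4 weeks = Feb 23, 2014.
Files are sent to the printer: Jan 24, 2014.
Binding is complete: Jan 24, 2014 + 6 weeks = Mar 7, 2014.
Both prerequisites met — printing is complete (Feb 23, 2014), binding is complete (Mar 7, 2014); the later is Mar 7, 2014.
The shipment leaves the bindery: Mar 7, 2014 + 5 weeks = Apr 11, 2014.

2014-04-11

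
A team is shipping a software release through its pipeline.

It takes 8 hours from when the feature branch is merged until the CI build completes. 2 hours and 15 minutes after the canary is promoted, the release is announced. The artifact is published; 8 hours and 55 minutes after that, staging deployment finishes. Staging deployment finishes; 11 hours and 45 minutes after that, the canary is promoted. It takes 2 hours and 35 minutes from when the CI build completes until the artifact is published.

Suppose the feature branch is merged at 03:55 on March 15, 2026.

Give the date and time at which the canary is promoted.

The feature branch is merged: 03:55 Mar 15, 2026.
The CI build completes: 03:55 Mar 15, 2026 + 8h = 11:55 Mar 15, 2026.
The artifact is published: 11:55 Mar 15, 2026 + 2h35m = 14:30 Mar 15, 2026.
Staging deployment finishes: 14:30 Mar 15, 2026 + 8h55m = 23:25 Mar 15, 2026.
The canary is promoted: 23:25 Mar 15, 2026 + 11h45m = 11:10 Mar 16, 2026.

11:10 on March 16, 2026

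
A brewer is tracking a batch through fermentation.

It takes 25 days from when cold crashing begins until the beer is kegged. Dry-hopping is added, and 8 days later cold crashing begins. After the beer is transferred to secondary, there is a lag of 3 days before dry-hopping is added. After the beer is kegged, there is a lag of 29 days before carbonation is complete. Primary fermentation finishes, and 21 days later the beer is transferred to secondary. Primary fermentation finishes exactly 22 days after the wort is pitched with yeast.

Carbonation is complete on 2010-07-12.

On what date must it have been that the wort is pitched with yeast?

Carbonation is complete: Jul 12, 2010.
The beer is kegged: Jul 12, 2010 − 29 days = Jun 13, 2010.
Cold crashing begins: Jun 13, 2010 − 25 days = May 19, 2010.
Dry-hopping is added: May 19, 2010 − 8 days = May 11, 2010.
The beer is transferred to secondary: May 11, 2010 − 3 days = May 8, 2010.
Primary fermentation finishes: May 8, 2010 − 21 days = Apr 17, 2010.
The wort is pitched with yeast: Apr 17, 2010 − 22 days = Mar 26, 2010.

2010-03-26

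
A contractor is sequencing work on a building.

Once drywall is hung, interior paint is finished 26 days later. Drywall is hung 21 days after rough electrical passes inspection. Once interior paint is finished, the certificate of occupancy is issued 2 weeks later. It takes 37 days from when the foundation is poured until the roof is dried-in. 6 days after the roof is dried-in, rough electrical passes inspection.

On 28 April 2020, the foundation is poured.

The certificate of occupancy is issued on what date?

10 August 2020

The foundation is poured: Apr 28, 2020.
The roof is dried-in: Apr 28, 2020 + 37 days = Jun 4, 2020.
Rough electrical passes inspection: Jun 4, 2020 + 6 days = Jun 10, 2020.
Drywall is hung: Jun 10, 2020 + 21 days = Jul 1, 2020.
Interior paint is finished: Jul 1, 2020 + 26 days = Jul 27, 2020.
The certificate of occupancy is issued: Jul 27, 2020 + 2 weeks = Aug 10, 2020.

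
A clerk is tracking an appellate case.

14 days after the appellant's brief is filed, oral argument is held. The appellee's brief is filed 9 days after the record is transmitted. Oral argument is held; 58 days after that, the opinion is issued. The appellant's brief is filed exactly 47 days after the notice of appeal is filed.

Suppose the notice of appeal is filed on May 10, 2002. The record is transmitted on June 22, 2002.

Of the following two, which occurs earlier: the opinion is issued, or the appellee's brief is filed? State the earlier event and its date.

The notice of appeal is filed: May 10, 2002.
The appellant's brief is filed: May 10, 2002 + 47 days = Jun 26, 2002.
Oral argument is held: Jun 26, 2002 + 14 days = Jul 10, 2002.
The opinion is issued: Jul 10, 2002 + 58 days = Sep 6, 2002.
The record is transmitted: Jun 22, 2002.
The appellee's brief is filed: Jun 22, 2002 + 9 days = Jul 1, 2002.
Comparing: the opinion is issued on Sep 6, 2002 vs the appellee's brief is filed on Jul 1, 2002. Earlier: the appellee's brief is filed.

The appellee's brief is filed — July 1, 2002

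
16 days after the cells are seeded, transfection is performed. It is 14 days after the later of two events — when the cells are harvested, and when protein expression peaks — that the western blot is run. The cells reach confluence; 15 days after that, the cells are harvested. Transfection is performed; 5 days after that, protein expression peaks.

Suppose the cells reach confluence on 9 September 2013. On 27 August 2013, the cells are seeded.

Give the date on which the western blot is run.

8 October 2013

The cells reach confluence: Sep 9, 2013.
The cells are harvested: Sep 9, 2013 + 15 days = Sep 24, 2013.
The cells are seeded: Aug 27, 2013.
Transfection is performed: Aug 27, 2013 + 16 days = Sep 12, 2013.
Protein expression peaks: Sep 12, 2013 + 5 days = Sep 17, 2013.
Both prerequisites met — the cells are harvested (Sep 24, 2013), protein expression peaks (Sep 17, 2013); the later is Sep 24, 2013.
The western blot is run: Sep 24, 2013 + 14 days = Oct 8, 2013.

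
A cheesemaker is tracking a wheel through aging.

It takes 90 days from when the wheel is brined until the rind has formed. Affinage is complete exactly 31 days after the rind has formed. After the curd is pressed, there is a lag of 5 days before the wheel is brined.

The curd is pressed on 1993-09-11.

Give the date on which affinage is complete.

The curd is pressed: Sep 11, 1993.
The wheel is brined: Sep 11, 1993 + 5 days = Sep 16, 1993.
The rind has formed: Sep 16, 1993 + 90 days = Dec 15, 1993.
Affinage is complete: Dec 15, 1993 + 31 days = Jan 15, 1994.

1994-01-15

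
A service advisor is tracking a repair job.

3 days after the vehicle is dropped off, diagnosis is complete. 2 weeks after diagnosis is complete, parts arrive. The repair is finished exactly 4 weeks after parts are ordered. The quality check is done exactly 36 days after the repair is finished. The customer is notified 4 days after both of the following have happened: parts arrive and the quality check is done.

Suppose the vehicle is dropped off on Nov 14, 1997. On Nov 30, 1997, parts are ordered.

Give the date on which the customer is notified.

The vehicle is dropped off: Nov 14, 1997.
Diagnosis is complete: Nov 14, 1997 + 3 days = Nov 17, 1997.
Parts arrive: Nov 17, 1997 + 2 weeks = Dec 1, 1997.
Parts are ordered: Nov 30, 1997.
The repair is finished: Nov 30, 1997 + 4 weeks = Dec 28, 1997.
The quality check is done: Dec 28, 1997 + 36 days = Feb 2, 1998.
Both prerequisites met — parts arrive (Dec 1, 1997), the quality check is done (Feb 2, 1998); the later is Feb 2, 1998.
The customer is notified: Feb 2, 1998 + 4 days = Feb 6, 1998.

Feb 6, 1998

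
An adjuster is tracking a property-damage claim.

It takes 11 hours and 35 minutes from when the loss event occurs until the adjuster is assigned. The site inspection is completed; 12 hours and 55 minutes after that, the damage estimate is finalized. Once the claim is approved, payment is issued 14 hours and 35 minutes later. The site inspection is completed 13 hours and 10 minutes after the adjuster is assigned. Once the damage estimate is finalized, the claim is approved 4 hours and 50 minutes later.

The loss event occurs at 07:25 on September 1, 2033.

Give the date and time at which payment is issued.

16:30 on September 3, 2033

The loss event occurs: 07:25 Sep 1, 2033.
The adjuster is assigned: 07:25 Sep 1, 2033 + 11h35m = 19:00 Sep 1, 2033.
The site inspection is completed: 19:00 Sep 1, 2033 + 13h10m = 08:10 Sep 2, 2033.
The damage estimate is finalized: 08:10 Sep 2, 2033 + 12h55m = 21:05 Sep 2, 2033.
The claim is approved: 21:05 Sep 2, 2033 + 4h50m = 01:55 Sep 3, 2033.
Payment is issued: 01:55 Sep 3, 2033 + 14h35m = 16:30 Sep 3, 2033.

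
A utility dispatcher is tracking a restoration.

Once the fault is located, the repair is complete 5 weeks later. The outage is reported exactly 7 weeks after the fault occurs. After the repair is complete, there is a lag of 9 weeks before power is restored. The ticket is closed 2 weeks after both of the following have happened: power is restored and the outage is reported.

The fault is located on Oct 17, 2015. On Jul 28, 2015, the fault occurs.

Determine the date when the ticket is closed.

Feb 6, 2016

The fault is located: Oct 17, 2015.
The repair is complete: Oct 17, 2015 + 5 weeks = Nov 21, 2015.
Power is restored: Nov 21, 2015 + 9 weeks = Jan 23, 2016.
The fault occurs: Jul 28, 2015.
The outage is reported: Jul 28, 2015 + 7 weeks = Sep 15, 2015.
Both prerequisites met — power is restored (Jan 23, 2016), the outage is reported (Sep 15, 2015); the later is Jan 23, 2016.
The ticket is closed: Jan 23, 2016 + 2 weeks = Feb 6, 2016.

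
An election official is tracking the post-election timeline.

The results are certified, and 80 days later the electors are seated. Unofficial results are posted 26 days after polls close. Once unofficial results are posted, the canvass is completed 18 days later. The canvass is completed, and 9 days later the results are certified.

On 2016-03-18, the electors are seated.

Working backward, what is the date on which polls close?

2015-11-06

The electors are seated: Mar 18, 2016.
The results are certified: Mar 18, 2016 − 80 days = Dec 29, 2015.
The canvass is completed: Dec 29, 2015 − 9 days = Dec 20, 2015.
Unofficial results are posted: Dec 20, 2015 − 18 days = Dec 2, 2015.
Polls close: Dec 2, 2015 − 26 days = Nov 6, 2015.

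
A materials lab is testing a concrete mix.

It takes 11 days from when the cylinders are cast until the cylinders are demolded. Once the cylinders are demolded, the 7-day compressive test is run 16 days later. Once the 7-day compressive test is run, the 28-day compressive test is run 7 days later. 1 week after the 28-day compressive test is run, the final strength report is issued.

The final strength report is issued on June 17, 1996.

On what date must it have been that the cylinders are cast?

May 7, 1996

The final strength report is issued: Jun 17, 1996.
The 28-day compressive test is run: Jun 17, 1996 − 1 week = Jun 10, 1996.
The 7-day compressive test is run: Jun 10, 1996 − 7 days = Jun 3, 1996.
The cylinders are demolded: Jun 3, 1996 − 16 days = May 18, 1996.
The cylinders are cast: May 18, 1996 − 11 days = May 7, 1996.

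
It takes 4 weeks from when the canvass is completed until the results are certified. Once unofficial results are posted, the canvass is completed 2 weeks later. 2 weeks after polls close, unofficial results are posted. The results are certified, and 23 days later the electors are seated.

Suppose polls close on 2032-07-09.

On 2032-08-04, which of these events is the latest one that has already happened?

Polls close: Jul 9, 2032.
Unofficial results are posted: Jul 9, 2032 + 2 weeks = Jul 23, 2032.
The canvass is completed: Jul 23, 2032 + 2 weeks = Aug 6, 2032.
The results are certified: Aug 6, 2032 + 4 weeks = Sep 3, 2032.
The electors are seated: Sep 3, 2032 + 23 days = Sep 26, 2032.
Aug 4, 2032 falls between when unofficial results are posted (Jul 23, 2032) and when the canvass is completed (Aug 6, 2032).

Unofficial results are posted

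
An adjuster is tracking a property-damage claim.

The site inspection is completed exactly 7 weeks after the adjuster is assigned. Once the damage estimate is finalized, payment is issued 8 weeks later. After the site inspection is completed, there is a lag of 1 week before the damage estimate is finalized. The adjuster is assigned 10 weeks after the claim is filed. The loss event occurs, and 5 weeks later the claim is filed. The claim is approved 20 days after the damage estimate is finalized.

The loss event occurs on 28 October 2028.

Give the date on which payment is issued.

2 June 2029

The loss event occurs: Oct 28, 2028.
The claim is filed: Oct 28, 2028 + 5 weeks = Dec 2, 2028.
The adjuster is assigned: Dec 2, 2028 + 10 weeks = Feb 10, 2029.
The site inspection is completed: Feb 10, 2029 + 7 weeks = Mar 31, 2029.
The damage estimate is finalized: Mar 31, 2029 + 1 week = Apr 7, 2029.
Payment is issued: Apr 7, 2029 + 8 weeks = Jun 2, 2029.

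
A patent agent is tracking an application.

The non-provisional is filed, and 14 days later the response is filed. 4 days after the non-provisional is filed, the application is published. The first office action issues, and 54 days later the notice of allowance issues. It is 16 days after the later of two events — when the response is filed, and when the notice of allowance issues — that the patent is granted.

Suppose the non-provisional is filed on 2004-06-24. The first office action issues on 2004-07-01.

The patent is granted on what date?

2004-09-09

The non-provisional is filed: Jun 24, 2004.
The response is filed: Jun 24, 2004 + 14 days = Jul 8, 2004.
The first office action issues: Jul 1, 2004.
The notice of allowance issues: Jul 1, 2004 + 54 days = Aug 24, 2004.
Both prerequisites met — the response is filed (Jul 8, 2004), the notice of allowance issues (Aug 24, 2004); the later is Aug 24, 2004.
The patent is granted: Aug 24, 2004 + 16 days = Sep 9, 2004.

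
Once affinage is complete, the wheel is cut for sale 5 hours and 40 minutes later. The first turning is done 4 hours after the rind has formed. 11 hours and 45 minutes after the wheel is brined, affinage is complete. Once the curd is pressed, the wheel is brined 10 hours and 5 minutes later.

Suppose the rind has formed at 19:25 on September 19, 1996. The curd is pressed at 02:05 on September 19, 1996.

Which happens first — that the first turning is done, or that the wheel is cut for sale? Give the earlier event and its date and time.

The first turning is done — 23:25 on September 19, 1996

The rind has formed: 19:25 Sep 19, 1996.
The first turning is done: 19:25 Sep 19, 1996 + 4h = 23:25 Sep 19, 1996.
The curd is pressed: 02:05 Sep 19, 1996.
The wheel is brined: 02:05 Sep 19, 1996 + 10h05m = 12:10 Sep 19, 1996.
Affinage is complete: 12:10 Sep 19, 1996 + 11h45m = 23:55 Sep 19, 1996.
The wheel is cut for sale: 23:55 Sep 19, 1996 + 5h40m = 05:35 Sep 20, 1996.
Comparing: the first turning is done at 23:25 Sep 19, 1996 vs the wheel is cut for sale at 05:35 Sep 20, 1996. Earlier: the first turning is done.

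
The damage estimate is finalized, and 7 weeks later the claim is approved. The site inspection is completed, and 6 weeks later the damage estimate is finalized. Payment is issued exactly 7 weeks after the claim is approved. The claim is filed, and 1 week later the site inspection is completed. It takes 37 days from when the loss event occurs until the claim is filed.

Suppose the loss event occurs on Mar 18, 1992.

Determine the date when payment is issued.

The loss event occurs: Mar 18, 1992.
The claim is filed: Mar 18, 1992 + 37 days = Apr 24, 1992.
The site inspection is completed: Apr 24, 1992 + 1 week = May 1, 1992.
The damage estimate is finalized: May 1, 1992 + 6 weeks = Jun 12, 1992.
The claim is approved: Jun 12, 1992 + 7 weeks = Jul 31, 1992.
Payment is issued: Jul 31, 1992 + 7 weeks = Sep 18, 1992.

Sep 18, 1992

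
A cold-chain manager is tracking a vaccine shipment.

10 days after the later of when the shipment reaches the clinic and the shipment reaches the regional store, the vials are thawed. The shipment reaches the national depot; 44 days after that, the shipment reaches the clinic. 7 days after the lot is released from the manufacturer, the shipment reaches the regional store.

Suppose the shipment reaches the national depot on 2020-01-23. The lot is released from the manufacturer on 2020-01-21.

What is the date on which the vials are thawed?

2020-03-17

The shipment reaches the national depot: Jan 23, 2020.
The shipment reaches the clinic: Jan 23, 2020 + 44 days = Mar 7, 2020.
The lot is released from the manufacturer: Jan 21, 2020.
The shipment reaches the regional store: Jan 21, 2020 + 7 days = Jan 28, 2020.
Both prerequisites met — the shipment reaches the clinic (Mar 7, 2020), the shipment reaches the regional store (Jan 28, 2020); the later is Mar 7, 2020.
The vials are thawed: Mar 7, 2020 + 10 days = Mar 17, 2020.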